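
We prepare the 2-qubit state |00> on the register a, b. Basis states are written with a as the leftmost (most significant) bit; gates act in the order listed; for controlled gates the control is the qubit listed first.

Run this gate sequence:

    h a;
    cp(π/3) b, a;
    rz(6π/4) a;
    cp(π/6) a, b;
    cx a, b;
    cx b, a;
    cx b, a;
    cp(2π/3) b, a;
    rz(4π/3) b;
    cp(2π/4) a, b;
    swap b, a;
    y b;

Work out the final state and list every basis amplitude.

After the circuit, the state carries amplitude 0 on |00>, -sqrt(2)*exp(I*pi/12)/2 on |01>, sqrt(2)*exp(I*pi/12)/2 on |10>, 0 on |11>.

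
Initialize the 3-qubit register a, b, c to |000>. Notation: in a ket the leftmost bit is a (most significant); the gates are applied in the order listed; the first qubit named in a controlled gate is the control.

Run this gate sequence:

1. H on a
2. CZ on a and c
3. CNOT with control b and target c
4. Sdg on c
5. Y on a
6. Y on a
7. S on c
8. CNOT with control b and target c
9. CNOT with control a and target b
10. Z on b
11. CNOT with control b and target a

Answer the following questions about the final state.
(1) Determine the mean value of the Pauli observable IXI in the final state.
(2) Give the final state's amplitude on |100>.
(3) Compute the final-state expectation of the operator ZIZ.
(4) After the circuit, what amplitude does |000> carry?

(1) The expectation value of IXI is -1. Key observation: steps 3-8 multiply out to the identity, so the circuit reduces to the remaining gates.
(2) The final state's coefficient on |100> equals 0.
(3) The expectation value of ZIZ is 1.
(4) The final state's coefficient on |000> equals sqrt(2)/2.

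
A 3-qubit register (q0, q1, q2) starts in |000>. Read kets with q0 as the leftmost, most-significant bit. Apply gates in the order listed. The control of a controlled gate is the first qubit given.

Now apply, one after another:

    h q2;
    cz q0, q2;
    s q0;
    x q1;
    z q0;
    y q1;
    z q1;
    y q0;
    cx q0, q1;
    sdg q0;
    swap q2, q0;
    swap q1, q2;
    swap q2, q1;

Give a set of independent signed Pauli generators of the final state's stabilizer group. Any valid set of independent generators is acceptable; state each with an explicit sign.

The stabilizer group can be generated by +XII, -IZI, -IIZ, among other valid generating sets.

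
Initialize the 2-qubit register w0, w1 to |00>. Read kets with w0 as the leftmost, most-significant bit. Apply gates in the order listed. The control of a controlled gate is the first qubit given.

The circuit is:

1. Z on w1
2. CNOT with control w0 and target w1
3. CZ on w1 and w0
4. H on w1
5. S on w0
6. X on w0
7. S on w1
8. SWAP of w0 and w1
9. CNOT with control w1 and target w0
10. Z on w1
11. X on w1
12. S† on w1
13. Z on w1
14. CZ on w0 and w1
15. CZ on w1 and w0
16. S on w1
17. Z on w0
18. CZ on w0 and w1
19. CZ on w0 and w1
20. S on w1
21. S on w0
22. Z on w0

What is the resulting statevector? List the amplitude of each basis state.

The resulting statevector has amplitude -sqrt(2)*I/2 on |00>, 0 on |01>, -sqrt(2)*I/2 on |10>, 0 on |11>.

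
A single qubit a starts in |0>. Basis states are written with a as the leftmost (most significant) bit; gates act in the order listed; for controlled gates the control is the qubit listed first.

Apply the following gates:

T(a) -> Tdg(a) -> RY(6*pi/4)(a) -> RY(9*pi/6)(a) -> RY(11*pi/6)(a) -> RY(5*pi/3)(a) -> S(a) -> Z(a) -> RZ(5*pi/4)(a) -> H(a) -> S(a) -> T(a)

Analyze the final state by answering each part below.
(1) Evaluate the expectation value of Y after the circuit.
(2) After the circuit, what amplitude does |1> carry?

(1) In the final state, Y has expectation 1/2.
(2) The final state's coefficient on |1> equals (exp(I*pi/4) + I)*exp(5*I*pi/8)/2.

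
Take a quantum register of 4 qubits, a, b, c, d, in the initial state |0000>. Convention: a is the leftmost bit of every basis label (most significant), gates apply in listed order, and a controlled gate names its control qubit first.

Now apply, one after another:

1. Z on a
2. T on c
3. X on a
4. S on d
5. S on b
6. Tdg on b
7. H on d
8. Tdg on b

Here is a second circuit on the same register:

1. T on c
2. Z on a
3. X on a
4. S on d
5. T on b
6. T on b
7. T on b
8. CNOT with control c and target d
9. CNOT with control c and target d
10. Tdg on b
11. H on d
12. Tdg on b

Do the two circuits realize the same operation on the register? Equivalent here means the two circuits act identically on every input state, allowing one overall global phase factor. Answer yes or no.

No — the two circuits implement different unitaries, even allowing a global phase.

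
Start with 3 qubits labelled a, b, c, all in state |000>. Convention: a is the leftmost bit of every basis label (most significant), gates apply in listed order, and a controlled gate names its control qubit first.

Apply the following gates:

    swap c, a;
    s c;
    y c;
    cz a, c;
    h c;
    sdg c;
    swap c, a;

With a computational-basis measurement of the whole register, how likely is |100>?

A full measurement returns |100> with probability 1/2.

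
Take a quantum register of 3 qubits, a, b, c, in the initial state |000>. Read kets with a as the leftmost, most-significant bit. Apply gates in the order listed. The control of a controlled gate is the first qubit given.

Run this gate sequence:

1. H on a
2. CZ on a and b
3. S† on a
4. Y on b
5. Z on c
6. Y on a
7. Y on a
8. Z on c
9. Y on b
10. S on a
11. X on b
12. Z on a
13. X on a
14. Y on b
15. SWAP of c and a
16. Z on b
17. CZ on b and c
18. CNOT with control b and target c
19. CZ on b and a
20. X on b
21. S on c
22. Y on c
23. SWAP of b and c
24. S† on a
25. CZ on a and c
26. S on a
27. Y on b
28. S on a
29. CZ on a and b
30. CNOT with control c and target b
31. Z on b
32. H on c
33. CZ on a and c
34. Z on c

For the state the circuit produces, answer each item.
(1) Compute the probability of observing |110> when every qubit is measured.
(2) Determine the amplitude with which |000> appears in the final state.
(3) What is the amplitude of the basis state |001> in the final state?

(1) Outcome |110> occurs with probability 0. Key observation: the block from step 3 through step 10 cancels to the identity and can be dropped.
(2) |000> carries amplitude 1/2 in the final state.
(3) |001> carries amplitude 1/2 in the final state.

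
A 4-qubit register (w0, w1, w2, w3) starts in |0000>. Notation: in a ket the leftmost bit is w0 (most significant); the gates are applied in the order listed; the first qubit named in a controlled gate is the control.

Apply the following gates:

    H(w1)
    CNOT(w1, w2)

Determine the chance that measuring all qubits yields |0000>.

Outcome |0000> occurs with probability 1/2.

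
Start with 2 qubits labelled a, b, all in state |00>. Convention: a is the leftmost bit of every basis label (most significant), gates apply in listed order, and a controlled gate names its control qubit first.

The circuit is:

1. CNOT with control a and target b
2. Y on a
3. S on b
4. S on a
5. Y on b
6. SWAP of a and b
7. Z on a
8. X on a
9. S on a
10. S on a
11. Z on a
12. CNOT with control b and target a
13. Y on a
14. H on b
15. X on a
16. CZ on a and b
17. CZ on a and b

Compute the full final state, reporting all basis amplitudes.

After the circuit, the state carries amplitude 0 on |00>, 0 on |01>, sqrt(2)/2 on |10>, -sqrt(2)/2 on |11>.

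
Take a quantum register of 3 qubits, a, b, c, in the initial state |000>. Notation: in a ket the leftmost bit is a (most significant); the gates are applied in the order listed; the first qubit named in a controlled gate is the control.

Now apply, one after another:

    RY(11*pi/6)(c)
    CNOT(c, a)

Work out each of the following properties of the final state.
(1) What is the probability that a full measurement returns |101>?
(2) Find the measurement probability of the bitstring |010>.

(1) Outcome |101> occurs with probability 1/2 - sqrt(3)/4.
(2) A full measurement returns |010> with probability 0.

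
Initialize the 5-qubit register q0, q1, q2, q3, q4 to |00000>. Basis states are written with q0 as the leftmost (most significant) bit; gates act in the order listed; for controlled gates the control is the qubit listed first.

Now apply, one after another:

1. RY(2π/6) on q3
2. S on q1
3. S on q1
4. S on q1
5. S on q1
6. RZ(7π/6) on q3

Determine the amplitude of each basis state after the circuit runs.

After the circuit, the state carries amplitude -sqrt(3)*exp(5*I*pi/12)/2 on |00000>, exp(7*I*pi/12)/2 on |00010>, and 0 on every other basis state. Key observation: gates 2-5 undo each other exactly, leaving only the rest of the circuit to track.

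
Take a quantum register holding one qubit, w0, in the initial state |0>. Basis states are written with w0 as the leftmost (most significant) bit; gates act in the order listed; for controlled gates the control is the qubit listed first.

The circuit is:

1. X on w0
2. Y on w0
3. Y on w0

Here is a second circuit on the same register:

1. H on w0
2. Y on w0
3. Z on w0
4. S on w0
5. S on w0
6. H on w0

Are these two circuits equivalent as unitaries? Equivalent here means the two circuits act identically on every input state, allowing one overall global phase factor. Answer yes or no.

No: there is an input state on which the two circuits produce genuinely different outputs (not merely differing by a phase).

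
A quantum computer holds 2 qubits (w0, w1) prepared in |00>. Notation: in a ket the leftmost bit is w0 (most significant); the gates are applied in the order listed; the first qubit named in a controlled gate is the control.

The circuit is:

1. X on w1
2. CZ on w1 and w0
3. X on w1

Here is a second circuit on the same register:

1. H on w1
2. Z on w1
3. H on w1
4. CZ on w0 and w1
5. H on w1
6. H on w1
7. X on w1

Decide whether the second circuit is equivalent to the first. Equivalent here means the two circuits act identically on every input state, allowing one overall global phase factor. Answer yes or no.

Yes, they are equivalent — the unitaries differ by at most a global phase.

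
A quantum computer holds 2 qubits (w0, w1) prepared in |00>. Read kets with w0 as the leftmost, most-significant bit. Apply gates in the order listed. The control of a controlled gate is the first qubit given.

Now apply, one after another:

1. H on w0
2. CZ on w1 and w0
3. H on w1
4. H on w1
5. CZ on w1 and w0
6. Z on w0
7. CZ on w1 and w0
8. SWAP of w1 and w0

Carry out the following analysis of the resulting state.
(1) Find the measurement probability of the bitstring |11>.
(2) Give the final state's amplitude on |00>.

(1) Outcome |11> occurs with probability 0. Key observation: gates 2-5 undo each other exactly, leaving only the rest of the circuit to track.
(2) |00> carries amplitude sqrt(2)/2 in the final state.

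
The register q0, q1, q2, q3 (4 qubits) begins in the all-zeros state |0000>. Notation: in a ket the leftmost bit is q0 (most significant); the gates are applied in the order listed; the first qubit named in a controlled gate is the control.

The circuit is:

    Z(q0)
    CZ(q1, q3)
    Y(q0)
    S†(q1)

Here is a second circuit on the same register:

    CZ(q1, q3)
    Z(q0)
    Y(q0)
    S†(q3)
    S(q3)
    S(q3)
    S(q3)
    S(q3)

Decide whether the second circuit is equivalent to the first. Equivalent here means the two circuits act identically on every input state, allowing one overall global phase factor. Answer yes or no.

No, they are not equivalent — no single phase factor reconciles the two unitaries.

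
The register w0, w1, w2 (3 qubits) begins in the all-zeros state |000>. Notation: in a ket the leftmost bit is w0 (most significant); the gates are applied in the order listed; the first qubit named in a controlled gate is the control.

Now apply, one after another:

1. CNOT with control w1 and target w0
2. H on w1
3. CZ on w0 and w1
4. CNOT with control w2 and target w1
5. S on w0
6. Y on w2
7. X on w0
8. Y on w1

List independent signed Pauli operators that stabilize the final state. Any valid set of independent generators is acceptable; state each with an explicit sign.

The stabilizer group can be generated by -IXI, -ZII, -IIZ, among other valid generating sets.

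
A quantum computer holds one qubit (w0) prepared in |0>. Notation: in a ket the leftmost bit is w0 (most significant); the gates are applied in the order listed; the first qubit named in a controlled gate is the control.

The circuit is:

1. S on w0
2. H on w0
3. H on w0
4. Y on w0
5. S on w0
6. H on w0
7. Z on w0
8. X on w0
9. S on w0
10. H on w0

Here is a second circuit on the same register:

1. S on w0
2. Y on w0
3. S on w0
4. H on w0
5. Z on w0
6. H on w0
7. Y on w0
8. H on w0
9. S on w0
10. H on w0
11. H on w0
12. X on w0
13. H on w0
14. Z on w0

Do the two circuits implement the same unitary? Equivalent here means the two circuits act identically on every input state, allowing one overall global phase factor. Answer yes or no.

No, they are not equivalent — no single phase factor reconciles the two unitaries.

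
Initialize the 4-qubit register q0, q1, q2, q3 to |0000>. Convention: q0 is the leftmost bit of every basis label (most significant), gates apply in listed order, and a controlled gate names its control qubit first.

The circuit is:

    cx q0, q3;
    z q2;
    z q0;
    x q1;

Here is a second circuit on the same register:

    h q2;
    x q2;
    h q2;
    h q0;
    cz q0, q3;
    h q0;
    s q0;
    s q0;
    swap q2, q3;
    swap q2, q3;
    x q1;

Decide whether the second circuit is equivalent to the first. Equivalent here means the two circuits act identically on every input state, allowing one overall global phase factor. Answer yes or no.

No, they are not equivalent — no single phase factor reconciles the two unitaries.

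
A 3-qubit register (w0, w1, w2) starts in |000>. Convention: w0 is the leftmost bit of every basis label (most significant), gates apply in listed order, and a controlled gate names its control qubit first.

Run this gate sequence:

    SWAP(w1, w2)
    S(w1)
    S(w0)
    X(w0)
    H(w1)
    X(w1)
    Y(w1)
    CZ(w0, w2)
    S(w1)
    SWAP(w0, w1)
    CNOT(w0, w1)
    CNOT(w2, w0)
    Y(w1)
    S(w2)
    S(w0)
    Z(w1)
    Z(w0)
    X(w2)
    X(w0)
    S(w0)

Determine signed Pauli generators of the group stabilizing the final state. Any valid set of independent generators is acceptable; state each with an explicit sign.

The final state is stabilized by the group generated by +XYI, -ZZI, -IIZ; other independent generating sets are equally valid.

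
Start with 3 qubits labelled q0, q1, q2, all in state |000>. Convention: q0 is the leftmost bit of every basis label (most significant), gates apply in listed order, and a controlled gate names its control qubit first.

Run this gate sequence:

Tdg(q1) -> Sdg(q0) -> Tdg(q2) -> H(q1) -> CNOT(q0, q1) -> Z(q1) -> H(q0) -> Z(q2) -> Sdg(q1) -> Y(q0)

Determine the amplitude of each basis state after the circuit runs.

The final amplitudes are -I/2 on |000>, 0 on |001>, 1/2 on |010>, 0 on |011>, I/2 on |100>, 0 on |101>, -1/2 on |110>, 0 on |111>.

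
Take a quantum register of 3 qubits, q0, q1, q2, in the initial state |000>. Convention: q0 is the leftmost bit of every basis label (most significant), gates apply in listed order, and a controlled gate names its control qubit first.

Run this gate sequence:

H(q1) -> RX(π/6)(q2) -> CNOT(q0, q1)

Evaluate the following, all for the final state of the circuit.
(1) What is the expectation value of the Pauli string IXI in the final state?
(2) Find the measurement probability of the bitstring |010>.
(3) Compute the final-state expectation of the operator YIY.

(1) The observable IXI averages to 1.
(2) A full measurement returns |010> with probability sqrt(3)/8 + 1/4.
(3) The observable YIY averages to 0.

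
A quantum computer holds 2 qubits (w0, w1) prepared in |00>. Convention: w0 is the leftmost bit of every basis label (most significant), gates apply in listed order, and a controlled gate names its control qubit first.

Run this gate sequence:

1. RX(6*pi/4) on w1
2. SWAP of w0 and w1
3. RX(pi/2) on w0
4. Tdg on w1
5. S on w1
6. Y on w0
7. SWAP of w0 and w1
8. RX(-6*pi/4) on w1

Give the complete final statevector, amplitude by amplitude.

The resulting statevector has amplitude sqrt(2)/2 on |00>, sqrt(2)*I/2 on |01>, 0 on |10>, 0 on |11>.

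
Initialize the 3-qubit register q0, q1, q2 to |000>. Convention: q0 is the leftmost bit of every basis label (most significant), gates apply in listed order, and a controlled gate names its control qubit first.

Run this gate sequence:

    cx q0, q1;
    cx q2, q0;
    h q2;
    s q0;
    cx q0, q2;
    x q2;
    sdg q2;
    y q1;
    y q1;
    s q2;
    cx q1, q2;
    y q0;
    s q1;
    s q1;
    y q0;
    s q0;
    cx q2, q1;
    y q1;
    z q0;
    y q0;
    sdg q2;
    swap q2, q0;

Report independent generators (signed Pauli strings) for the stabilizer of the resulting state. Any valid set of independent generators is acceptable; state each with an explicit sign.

The final state is stabilized by the group generated by -XYI, -ZZI, -IIZ; other independent generating sets are equally valid.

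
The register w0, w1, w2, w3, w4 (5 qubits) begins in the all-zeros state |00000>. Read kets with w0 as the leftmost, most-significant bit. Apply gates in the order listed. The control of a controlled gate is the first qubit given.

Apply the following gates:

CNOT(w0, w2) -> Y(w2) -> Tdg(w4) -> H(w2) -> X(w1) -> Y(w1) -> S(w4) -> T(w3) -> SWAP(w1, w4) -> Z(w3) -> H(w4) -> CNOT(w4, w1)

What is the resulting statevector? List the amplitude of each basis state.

After the circuit, the state carries amplitude 1/2 on |00000>, -1/2 on |00100>, 1/2 on |01001>, -1/2 on |01101>, and 0 on every other basis state.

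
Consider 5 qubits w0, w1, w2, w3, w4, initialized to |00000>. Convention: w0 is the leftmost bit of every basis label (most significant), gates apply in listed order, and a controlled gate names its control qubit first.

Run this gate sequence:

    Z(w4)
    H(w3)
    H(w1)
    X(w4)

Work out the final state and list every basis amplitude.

The resulting statevector has amplitude 1/2 on |00001>, 1/2 on |00011>, 1/2 on |01001>, 1/2 on |01011>, and 0 on every other basis state.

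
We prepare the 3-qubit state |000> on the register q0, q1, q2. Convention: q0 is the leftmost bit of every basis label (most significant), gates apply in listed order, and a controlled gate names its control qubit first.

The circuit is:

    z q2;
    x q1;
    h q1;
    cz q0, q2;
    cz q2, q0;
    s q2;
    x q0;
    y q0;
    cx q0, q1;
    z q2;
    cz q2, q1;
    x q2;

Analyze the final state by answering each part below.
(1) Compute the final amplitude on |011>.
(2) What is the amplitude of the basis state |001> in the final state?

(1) |011> carries amplitude sqrt(2)*I/2 in the final state.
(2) The final state's coefficient on |001> equals -sqrt(2)*I/2.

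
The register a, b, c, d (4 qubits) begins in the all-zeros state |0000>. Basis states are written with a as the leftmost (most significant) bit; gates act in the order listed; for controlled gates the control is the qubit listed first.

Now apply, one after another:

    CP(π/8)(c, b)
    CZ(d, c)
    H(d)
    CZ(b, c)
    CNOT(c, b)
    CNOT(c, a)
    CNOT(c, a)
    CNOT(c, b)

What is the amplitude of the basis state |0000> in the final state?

|0000> carries amplitude sqrt(2)/2 in the final state. Key observation: the block from step 5 through step 8 cancels to the identity and can be dropped.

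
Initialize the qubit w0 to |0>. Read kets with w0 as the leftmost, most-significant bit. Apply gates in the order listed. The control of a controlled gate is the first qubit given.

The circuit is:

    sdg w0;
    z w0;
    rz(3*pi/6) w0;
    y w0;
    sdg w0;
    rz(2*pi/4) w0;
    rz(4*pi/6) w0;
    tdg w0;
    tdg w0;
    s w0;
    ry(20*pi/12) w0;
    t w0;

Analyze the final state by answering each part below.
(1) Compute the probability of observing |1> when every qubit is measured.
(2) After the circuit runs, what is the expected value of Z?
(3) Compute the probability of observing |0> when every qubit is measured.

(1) Outcome |1> occurs with probability 3/4.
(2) The observable Z averages to -1/2.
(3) The probability of measuring |0> is 1/4.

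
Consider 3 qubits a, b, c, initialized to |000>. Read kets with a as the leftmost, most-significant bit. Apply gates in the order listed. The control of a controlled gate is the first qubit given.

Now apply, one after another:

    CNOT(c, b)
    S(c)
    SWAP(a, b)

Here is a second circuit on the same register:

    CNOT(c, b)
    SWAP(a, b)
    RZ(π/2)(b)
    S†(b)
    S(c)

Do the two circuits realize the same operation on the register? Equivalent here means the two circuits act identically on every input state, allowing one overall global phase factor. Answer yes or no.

Yes — the two circuits implement the same unitary up to a global phase.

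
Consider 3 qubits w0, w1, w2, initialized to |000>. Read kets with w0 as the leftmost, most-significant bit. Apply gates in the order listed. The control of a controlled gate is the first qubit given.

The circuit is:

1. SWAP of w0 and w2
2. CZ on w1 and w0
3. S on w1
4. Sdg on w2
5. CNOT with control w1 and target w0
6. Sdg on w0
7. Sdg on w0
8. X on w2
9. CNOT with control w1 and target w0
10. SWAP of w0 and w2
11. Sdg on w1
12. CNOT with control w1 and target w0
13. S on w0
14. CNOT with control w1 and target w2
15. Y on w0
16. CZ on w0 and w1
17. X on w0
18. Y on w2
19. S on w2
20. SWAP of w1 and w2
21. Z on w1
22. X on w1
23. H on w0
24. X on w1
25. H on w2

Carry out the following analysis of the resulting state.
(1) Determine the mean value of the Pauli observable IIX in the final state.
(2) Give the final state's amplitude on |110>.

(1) The observable IIX averages to 1.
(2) The final state's coefficient on |110> equals -1/2.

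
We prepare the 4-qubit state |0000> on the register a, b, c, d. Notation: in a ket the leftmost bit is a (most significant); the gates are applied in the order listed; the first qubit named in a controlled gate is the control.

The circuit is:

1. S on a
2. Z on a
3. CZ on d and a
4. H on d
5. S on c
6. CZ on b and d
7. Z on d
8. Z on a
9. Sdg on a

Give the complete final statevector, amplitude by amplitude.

The resulting statevector has amplitude sqrt(2)/2 on |0000>, -sqrt(2)/2 on |0001>, and 0 on every other basis state.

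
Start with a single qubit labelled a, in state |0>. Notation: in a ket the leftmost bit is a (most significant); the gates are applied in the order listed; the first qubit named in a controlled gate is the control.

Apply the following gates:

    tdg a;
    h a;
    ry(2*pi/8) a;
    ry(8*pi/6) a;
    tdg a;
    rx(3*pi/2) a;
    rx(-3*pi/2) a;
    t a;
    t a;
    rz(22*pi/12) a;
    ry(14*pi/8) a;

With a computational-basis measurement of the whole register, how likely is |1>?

The probability of measuring |1> is -sqrt(3)/8 - sqrt(2)/16 + 3/8. Key observation: gates 5-8 undo each other exactly, leaving only the rest of the circuit to track.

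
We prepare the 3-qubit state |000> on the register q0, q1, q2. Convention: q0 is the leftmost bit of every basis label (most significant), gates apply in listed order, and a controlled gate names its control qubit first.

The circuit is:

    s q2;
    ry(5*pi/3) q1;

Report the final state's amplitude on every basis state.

The resulting statevector has amplitude -sqrt(3)/2 on |000>, 1/2 on |010>, and 0 on every other basis state.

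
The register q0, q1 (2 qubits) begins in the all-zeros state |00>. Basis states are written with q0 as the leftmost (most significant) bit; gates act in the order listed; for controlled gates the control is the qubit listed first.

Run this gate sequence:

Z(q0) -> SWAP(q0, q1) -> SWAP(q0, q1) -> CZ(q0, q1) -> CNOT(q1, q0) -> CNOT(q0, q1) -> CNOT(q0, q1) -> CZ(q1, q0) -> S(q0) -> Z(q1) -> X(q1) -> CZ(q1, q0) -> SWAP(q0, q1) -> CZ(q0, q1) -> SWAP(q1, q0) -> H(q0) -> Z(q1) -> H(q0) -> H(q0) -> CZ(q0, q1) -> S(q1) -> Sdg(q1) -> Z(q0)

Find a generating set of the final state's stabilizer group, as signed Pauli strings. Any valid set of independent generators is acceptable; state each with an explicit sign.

One valid set of independent stabilizer generators is +XI, -IZ (any independent generating set of the same group is equally correct).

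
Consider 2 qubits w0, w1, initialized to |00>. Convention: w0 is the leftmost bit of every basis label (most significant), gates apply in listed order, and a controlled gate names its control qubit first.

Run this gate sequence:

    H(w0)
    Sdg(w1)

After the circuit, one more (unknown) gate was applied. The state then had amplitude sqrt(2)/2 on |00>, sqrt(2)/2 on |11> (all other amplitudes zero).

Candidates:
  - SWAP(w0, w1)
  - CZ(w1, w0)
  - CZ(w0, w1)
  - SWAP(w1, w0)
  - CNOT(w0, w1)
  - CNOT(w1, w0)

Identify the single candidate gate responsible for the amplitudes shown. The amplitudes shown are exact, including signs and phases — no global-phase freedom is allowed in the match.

It was CNOT(w0, w1) that produced the state shown.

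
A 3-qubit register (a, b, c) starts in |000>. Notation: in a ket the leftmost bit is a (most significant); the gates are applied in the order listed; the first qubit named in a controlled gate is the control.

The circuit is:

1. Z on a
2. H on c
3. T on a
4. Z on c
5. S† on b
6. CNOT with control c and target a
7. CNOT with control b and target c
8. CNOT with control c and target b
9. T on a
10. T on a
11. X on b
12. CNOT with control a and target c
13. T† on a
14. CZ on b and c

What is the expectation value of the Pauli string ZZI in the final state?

The observable ZZI averages to -1.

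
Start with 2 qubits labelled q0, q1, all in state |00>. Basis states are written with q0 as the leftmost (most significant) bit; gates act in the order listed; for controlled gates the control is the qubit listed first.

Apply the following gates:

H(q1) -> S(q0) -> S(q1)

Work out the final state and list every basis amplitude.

The resulting statevector has amplitude sqrt(2)/2 on |00>, sqrt(2)*I/2 on |01>, 0 on |10>, 0 on |11>.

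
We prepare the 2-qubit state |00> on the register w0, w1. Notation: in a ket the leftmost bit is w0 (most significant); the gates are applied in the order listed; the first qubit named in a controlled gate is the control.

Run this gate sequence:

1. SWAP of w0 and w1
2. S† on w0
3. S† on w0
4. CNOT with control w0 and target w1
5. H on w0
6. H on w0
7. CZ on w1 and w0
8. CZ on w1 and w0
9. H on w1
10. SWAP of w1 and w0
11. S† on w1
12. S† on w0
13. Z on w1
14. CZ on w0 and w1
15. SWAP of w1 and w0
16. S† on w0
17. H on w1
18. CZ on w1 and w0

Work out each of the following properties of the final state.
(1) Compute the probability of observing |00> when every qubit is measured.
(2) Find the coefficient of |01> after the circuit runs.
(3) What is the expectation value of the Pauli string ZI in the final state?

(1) Outcome |00> occurs with probability 1/2. Key observation: the block from step 7 through step 8 cancels to the identity and can be dropped.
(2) |01> carries amplitude 1/2 + I/2 in the final state.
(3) In the final state, ZI has expectation 1.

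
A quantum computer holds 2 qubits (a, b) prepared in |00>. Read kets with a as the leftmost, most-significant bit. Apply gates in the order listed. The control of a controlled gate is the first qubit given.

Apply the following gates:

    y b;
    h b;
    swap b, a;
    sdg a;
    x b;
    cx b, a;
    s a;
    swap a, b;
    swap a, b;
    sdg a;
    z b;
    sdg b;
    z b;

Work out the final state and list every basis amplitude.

The final amplitudes are 0 on |00>, sqrt(2)*I/2 on |01>, 0 on |10>, sqrt(2)/2 on |11>.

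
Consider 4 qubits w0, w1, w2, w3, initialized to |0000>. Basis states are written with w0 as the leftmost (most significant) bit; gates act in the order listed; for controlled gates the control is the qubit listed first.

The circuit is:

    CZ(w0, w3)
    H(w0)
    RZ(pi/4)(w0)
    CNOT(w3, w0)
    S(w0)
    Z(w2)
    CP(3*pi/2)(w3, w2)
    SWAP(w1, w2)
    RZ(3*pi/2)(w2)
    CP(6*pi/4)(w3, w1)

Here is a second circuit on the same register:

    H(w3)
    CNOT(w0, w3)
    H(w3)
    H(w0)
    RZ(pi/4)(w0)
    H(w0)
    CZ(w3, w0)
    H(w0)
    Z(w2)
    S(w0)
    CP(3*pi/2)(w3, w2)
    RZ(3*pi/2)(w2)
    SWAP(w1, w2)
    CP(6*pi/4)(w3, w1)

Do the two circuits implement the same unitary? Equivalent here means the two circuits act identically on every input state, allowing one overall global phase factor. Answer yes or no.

No, they are not equivalent — no single phase factor reconciles the two unitaries.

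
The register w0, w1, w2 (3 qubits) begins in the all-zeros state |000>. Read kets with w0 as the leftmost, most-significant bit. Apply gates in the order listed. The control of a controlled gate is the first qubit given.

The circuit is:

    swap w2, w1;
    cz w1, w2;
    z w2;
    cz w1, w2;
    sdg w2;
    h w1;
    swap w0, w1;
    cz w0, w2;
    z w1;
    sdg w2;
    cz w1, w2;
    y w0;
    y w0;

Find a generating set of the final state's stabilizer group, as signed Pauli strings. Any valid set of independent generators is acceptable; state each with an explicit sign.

One valid set of independent stabilizer generators is +XII, +IZI, +IIZ (any independent generating set of the same group is equally correct).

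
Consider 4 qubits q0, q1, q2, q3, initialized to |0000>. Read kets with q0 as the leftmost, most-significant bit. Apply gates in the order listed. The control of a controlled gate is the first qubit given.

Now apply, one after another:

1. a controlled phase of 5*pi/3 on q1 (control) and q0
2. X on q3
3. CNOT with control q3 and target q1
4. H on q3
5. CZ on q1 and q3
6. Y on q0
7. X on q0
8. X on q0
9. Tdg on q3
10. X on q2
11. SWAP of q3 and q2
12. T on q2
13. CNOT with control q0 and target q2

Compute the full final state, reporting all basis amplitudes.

The final amplitudes are sqrt(2)*I/2 on |1101>, sqrt(2)*I/2 on |1111>, and 0 on every other basis state. Key observation: steps 7-8 multiply out to the identity, so the circuit reduces to the remaining gates.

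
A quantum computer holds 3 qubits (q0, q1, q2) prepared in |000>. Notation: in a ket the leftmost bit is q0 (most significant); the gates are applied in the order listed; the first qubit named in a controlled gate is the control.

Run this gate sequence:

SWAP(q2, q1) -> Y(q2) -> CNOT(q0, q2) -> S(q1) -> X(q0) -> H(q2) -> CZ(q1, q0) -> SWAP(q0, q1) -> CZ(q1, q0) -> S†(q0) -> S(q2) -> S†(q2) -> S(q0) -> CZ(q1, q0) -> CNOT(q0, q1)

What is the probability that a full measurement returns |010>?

The probability of measuring |010> is 1/2. Key observation: the block from step 9 through step 14 cancels to the identity and can be dropped.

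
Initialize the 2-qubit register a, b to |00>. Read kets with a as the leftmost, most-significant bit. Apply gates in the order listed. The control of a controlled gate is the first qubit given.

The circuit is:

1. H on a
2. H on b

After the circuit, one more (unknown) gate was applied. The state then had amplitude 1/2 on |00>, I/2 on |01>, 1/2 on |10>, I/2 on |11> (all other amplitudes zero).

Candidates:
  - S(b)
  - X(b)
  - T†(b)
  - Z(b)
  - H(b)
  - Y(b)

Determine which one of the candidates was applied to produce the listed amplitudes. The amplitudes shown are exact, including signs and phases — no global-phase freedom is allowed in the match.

It was S(b) that produced the state shown.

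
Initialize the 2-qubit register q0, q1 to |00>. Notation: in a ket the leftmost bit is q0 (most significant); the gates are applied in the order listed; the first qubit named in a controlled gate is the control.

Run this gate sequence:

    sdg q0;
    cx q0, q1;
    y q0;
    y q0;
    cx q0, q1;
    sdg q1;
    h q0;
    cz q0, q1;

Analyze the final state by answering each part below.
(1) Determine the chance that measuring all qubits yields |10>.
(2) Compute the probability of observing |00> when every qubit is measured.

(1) A full measurement returns |10> with probability 1/2. Key observation: steps 2-5 multiply out to the identity, so the circuit reduces to the remaining gates.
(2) A full measurement returns |00> with probability 1/2.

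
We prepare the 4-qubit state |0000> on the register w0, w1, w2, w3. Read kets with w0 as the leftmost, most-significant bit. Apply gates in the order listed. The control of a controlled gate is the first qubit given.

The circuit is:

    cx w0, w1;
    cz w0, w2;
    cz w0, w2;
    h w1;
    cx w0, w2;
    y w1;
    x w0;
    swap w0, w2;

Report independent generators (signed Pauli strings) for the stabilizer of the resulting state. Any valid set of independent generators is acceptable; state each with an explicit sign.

One valid set of independent stabilizer generators is -IXII, +ZIII, -IIZI, +IIIZ (any independent generating set of the same group is equally correct).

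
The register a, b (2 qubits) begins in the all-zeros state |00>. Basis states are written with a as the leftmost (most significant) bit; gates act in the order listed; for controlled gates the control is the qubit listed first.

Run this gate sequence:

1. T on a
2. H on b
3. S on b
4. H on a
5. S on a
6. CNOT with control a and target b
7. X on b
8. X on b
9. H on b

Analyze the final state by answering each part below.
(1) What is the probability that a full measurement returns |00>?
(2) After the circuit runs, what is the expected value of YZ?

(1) A full measurement returns |00> with probability 1/4.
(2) In the final state, YZ has expectation 1.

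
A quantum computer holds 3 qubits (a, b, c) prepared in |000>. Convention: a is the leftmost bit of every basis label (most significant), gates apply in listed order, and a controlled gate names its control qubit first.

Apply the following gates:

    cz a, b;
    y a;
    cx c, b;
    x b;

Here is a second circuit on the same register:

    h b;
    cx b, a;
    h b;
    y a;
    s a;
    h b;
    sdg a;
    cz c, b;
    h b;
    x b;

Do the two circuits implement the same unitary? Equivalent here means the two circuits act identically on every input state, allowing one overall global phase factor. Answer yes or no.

No, they are not equivalent — no single phase factor reconciles the two unitaries.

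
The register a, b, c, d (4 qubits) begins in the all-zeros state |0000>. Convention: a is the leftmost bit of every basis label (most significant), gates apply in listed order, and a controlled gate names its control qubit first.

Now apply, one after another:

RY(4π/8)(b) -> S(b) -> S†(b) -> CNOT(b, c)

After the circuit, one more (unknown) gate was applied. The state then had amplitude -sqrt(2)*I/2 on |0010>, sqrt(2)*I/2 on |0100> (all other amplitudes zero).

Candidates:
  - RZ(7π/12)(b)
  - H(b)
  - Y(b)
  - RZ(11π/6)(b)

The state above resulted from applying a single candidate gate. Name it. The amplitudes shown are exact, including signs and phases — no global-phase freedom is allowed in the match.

The unique candidate consistent with the amplitudes is Y(b). Key observation: gates 2-3 undo each other exactly, leaving only the rest of the circuit to track.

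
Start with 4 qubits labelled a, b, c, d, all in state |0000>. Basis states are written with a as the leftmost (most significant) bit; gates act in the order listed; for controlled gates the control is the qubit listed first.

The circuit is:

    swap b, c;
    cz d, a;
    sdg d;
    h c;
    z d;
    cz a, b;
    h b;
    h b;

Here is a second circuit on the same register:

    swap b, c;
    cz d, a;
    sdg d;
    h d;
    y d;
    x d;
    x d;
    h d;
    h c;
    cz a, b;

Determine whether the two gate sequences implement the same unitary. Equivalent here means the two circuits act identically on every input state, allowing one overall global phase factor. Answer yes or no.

No: there is an input state on which the two circuits produce genuinely different outputs (not merely differing by a phase).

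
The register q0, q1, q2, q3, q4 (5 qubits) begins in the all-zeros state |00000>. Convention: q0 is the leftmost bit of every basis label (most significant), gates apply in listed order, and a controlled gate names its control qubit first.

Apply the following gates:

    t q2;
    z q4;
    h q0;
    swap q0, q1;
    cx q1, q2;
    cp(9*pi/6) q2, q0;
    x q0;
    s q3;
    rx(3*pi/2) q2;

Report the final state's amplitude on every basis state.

The final amplitudes are -1/2 on |10000>, -I/2 on |10100>, -I/2 on |11000>, -1/2 on |11100>, and 0 on every other basis state.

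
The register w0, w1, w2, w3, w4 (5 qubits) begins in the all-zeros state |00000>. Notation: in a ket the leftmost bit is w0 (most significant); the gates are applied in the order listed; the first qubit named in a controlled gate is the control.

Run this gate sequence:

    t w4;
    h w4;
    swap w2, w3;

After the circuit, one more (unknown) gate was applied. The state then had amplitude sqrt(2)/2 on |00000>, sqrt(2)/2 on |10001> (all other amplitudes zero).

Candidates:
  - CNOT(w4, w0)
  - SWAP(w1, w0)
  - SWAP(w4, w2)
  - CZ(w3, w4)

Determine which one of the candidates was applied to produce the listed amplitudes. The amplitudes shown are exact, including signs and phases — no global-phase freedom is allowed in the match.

The applied gate was CNOT(w4, w0).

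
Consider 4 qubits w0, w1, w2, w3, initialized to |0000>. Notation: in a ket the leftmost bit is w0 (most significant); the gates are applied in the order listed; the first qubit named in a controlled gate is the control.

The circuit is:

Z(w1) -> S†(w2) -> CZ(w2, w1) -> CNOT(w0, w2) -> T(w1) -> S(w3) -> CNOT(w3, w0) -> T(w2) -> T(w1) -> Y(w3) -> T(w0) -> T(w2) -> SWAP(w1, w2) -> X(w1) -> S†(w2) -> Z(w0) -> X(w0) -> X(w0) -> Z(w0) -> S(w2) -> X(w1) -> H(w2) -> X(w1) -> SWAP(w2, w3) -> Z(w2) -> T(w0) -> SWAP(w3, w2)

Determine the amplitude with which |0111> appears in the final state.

The final state's coefficient on |0111> equals -sqrt(2)*I/2. Key observation: steps 14-21 multiply out to the identity, so the circuit reduces to the remaining gates.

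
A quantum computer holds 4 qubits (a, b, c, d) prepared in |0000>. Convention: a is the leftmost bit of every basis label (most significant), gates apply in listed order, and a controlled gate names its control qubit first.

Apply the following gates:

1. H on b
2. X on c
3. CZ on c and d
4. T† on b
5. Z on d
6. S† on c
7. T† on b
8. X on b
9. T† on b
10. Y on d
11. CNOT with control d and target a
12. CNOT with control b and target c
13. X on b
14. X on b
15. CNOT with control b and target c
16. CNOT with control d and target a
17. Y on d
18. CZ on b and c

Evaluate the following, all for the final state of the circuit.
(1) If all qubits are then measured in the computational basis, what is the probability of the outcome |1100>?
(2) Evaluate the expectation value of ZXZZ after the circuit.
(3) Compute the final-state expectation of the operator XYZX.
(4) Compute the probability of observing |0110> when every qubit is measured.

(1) A full measurement returns |1100> with probability 0. Key observation: gates 10-17 undo each other exactly, leaving only the rest of the circuit to track.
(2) In the final state, ZXZZ has expectation sqrt(2)/2.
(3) The expectation value of XYZX is 0.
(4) Outcome |0110> occurs with probability 1/2.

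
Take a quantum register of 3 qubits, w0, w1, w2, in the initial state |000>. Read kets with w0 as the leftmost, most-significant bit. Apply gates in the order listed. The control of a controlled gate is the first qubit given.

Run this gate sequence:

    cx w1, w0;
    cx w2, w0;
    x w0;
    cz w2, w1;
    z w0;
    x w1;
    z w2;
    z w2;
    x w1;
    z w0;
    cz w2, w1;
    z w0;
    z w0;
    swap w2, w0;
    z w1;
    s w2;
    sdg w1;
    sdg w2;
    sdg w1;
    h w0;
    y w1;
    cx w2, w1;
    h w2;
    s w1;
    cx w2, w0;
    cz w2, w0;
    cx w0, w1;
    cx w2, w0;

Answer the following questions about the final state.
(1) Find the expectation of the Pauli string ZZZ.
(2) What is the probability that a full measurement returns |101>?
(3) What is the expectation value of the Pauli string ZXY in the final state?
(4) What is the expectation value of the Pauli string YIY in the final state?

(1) In the final state, ZZZ has expectation 1. Key observation: the block from step 4 through step 11 cancels to the identity and can be dropped.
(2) Outcome |101> occurs with probability 1/4.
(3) The observable ZXY averages to 0.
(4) The expectation value of YIY is 1.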